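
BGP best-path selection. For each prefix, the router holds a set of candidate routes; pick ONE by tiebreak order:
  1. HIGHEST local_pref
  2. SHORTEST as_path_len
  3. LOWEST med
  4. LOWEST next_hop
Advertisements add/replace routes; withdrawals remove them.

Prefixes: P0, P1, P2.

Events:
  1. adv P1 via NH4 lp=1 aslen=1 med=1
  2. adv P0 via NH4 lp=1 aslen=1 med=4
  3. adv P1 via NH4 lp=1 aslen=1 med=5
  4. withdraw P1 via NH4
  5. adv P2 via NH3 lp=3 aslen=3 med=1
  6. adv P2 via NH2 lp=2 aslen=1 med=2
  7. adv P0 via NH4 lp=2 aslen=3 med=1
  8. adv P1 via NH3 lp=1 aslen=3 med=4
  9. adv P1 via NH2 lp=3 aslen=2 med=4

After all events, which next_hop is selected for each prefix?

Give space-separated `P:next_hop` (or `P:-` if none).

Op 1: best P0=- P1=NH4 P2=-
Op 2: best P0=NH4 P1=NH4 P2=-
Op 3: best P0=NH4 P1=NH4 P2=-
Op 4: best P0=NH4 P1=- P2=-
Op 5: best P0=NH4 P1=- P2=NH3
Op 6: best P0=NH4 P1=- P2=NH3
Op 7: best P0=NH4 P1=- P2=NH3
Op 8: best P0=NH4 P1=NH3 P2=NH3
Op 9: best P0=NH4 P1=NH2 P2=NH3

Answer: P0:NH4 P1:NH2 P2:NH3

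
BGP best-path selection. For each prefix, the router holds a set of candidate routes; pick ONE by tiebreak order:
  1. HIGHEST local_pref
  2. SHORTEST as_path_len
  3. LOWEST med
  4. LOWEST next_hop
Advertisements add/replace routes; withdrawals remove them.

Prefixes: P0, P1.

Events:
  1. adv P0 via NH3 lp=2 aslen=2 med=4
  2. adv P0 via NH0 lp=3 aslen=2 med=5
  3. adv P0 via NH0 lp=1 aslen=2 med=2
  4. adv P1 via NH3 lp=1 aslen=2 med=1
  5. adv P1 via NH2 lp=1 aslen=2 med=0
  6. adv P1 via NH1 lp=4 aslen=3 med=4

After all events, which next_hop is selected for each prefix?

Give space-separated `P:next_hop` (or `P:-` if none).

Op 1: best P0=NH3 P1=-
Op 2: best P0=NH0 P1=-
Op 3: best P0=NH3 P1=-
Op 4: best P0=NH3 P1=NH3
Op 5: best P0=NH3 P1=NH2
Op 6: best P0=NH3 P1=NH1

Answer: P0:NH3 P1:NH1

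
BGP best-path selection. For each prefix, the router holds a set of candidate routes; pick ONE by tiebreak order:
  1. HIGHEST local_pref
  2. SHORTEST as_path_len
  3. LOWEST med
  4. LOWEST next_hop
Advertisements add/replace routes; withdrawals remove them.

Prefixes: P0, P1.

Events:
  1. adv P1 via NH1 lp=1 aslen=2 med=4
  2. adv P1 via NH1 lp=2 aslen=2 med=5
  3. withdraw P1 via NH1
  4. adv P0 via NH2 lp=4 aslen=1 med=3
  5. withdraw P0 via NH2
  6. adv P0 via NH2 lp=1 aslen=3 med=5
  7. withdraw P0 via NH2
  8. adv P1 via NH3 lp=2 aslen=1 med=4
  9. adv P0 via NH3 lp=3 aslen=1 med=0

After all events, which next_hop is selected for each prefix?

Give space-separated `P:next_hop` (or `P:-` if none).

Answer: P0:NH3 P1:NH3

Derivation:
Op 1: best P0=- P1=NH1
Op 2: best P0=- P1=NH1
Op 3: best P0=- P1=-
Op 4: best P0=NH2 P1=-
Op 5: best P0=- P1=-
Op 6: best P0=NH2 P1=-
Op 7: best P0=- P1=-
Op 8: best P0=- P1=NH3
Op 9: best P0=NH3 P1=NH3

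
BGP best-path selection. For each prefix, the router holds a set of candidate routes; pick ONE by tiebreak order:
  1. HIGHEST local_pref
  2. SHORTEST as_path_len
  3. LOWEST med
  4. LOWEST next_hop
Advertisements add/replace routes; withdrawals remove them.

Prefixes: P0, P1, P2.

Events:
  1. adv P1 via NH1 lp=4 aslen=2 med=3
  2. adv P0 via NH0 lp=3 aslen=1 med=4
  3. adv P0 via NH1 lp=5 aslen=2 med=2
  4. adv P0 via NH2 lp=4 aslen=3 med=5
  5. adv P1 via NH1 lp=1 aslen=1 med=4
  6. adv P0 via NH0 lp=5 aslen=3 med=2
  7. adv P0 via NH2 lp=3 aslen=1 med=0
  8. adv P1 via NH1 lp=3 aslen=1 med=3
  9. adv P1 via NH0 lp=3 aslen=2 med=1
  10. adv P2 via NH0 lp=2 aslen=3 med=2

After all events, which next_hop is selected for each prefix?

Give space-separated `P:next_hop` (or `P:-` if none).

Answer: P0:NH1 P1:NH1 P2:NH0

Derivation:
Op 1: best P0=- P1=NH1 P2=-
Op 2: best P0=NH0 P1=NH1 P2=-
Op 3: best P0=NH1 P1=NH1 P2=-
Op 4: best P0=NH1 P1=NH1 P2=-
Op 5: best P0=NH1 P1=NH1 P2=-
Op 6: best P0=NH1 P1=NH1 P2=-
Op 7: best P0=NH1 P1=NH1 P2=-
Op 8: best P0=NH1 P1=NH1 P2=-
Op 9: best P0=NH1 P1=NH1 P2=-
Op 10: best P0=NH1 P1=NH1 P2=NH0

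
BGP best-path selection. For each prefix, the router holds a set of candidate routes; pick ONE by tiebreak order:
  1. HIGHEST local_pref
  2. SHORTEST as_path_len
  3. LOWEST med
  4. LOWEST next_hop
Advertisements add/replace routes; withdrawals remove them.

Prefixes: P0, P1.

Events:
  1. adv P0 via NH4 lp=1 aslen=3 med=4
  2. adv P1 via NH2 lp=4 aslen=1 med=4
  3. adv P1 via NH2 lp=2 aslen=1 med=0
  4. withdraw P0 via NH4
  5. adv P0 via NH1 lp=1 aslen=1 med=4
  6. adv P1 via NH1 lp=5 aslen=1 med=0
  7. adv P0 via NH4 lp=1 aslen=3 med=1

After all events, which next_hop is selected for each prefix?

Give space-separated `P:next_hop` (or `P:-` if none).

Op 1: best P0=NH4 P1=-
Op 2: best P0=NH4 P1=NH2
Op 3: best P0=NH4 P1=NH2
Op 4: best P0=- P1=NH2
Op 5: best P0=NH1 P1=NH2
Op 6: best P0=NH1 P1=NH1
Op 7: best P0=NH1 P1=NH1

Answer: P0:NH1 P1:NH1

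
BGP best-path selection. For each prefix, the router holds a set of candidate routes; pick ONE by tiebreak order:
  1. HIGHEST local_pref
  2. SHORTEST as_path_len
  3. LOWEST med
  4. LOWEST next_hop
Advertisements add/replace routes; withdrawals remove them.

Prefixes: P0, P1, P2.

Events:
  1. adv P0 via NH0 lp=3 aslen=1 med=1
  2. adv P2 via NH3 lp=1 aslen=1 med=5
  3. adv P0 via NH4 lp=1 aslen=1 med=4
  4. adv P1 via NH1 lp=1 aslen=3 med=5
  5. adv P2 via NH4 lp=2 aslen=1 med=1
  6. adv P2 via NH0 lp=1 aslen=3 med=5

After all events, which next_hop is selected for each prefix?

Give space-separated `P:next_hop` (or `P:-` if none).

Op 1: best P0=NH0 P1=- P2=-
Op 2: best P0=NH0 P1=- P2=NH3
Op 3: best P0=NH0 P1=- P2=NH3
Op 4: best P0=NH0 P1=NH1 P2=NH3
Op 5: best P0=NH0 P1=NH1 P2=NH4
Op 6: best P0=NH0 P1=NH1 P2=NH4

Answer: P0:NH0 P1:NH1 P2:NH4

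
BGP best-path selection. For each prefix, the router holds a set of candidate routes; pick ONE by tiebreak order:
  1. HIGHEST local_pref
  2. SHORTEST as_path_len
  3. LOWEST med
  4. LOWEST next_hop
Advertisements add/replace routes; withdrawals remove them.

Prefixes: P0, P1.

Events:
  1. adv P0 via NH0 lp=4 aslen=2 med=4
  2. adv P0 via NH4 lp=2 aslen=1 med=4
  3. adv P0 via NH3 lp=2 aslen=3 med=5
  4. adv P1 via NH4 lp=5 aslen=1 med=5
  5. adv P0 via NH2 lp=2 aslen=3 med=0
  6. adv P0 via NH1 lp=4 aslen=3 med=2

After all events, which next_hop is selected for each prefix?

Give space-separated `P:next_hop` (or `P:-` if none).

Op 1: best P0=NH0 P1=-
Op 2: best P0=NH0 P1=-
Op 3: best P0=NH0 P1=-
Op 4: best P0=NH0 P1=NH4
Op 5: best P0=NH0 P1=NH4
Op 6: best P0=NH0 P1=NH4

Answer: P0:NH0 P1:NH4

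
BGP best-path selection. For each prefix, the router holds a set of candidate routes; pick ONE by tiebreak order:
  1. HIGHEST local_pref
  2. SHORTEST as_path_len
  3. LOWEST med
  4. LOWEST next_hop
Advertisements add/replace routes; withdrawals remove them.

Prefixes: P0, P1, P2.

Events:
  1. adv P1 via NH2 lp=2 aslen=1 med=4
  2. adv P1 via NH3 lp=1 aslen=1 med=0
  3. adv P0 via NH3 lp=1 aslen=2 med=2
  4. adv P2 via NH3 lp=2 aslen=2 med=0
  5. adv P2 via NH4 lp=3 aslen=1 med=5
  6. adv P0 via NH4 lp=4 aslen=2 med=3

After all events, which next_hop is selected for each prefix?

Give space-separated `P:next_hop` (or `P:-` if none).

Op 1: best P0=- P1=NH2 P2=-
Op 2: best P0=- P1=NH2 P2=-
Op 3: best P0=NH3 P1=NH2 P2=-
Op 4: best P0=NH3 P1=NH2 P2=NH3
Op 5: best P0=NH3 P1=NH2 P2=NH4
Op 6: best P0=NH4 P1=NH2 P2=NH4

Answer: P0:NH4 P1:NH2 P2:NH4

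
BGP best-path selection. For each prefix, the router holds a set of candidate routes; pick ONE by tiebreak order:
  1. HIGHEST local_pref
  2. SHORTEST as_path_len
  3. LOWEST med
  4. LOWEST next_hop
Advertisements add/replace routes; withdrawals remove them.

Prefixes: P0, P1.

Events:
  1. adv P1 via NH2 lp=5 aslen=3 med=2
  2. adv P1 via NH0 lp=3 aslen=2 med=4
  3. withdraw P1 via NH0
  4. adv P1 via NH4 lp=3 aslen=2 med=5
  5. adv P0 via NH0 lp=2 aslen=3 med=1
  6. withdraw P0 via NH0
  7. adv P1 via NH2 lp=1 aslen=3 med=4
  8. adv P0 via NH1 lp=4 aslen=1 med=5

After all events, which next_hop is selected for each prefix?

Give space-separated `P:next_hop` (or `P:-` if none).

Answer: P0:NH1 P1:NH4

Derivation:
Op 1: best P0=- P1=NH2
Op 2: best P0=- P1=NH2
Op 3: best P0=- P1=NH2
Op 4: best P0=- P1=NH2
Op 5: best P0=NH0 P1=NH2
Op 6: best P0=- P1=NH2
Op 7: best P0=- P1=NH4
Op 8: best P0=NH1 P1=NH4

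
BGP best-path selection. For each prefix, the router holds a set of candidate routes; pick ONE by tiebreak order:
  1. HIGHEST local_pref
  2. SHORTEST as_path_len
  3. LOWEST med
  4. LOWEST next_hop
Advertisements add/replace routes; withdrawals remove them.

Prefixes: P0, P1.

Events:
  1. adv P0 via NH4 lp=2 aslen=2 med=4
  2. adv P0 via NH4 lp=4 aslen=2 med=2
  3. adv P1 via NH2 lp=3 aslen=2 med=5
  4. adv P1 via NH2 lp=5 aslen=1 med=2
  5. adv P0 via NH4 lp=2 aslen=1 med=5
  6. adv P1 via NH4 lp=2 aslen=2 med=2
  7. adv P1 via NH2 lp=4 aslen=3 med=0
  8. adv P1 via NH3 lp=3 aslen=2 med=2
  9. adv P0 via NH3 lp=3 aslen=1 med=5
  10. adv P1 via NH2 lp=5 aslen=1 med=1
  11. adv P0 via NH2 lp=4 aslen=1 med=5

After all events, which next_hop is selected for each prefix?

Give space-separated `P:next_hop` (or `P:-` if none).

Op 1: best P0=NH4 P1=-
Op 2: best P0=NH4 P1=-
Op 3: best P0=NH4 P1=NH2
Op 4: best P0=NH4 P1=NH2
Op 5: best P0=NH4 P1=NH2
Op 6: best P0=NH4 P1=NH2
Op 7: best P0=NH4 P1=NH2
Op 8: best P0=NH4 P1=NH2
Op 9: best P0=NH3 P1=NH2
Op 10: best P0=NH3 P1=NH2
Op 11: best P0=NH2 P1=NH2

Answer: P0:NH2 P1:NH2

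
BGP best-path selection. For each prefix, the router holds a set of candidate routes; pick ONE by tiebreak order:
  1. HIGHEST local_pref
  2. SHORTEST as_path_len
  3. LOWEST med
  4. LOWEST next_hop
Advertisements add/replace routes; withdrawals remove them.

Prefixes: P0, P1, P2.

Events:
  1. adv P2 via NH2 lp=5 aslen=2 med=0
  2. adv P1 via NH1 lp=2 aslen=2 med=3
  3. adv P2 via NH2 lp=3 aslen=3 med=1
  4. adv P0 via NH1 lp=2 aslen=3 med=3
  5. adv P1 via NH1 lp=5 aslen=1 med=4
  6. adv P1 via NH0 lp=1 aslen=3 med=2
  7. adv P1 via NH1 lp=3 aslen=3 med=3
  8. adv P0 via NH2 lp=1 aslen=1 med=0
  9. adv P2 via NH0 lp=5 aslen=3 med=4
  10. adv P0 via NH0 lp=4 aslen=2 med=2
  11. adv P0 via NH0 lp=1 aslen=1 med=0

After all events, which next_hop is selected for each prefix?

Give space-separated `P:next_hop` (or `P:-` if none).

Answer: P0:NH1 P1:NH1 P2:NH0

Derivation:
Op 1: best P0=- P1=- P2=NH2
Op 2: best P0=- P1=NH1 P2=NH2
Op 3: best P0=- P1=NH1 P2=NH2
Op 4: best P0=NH1 P1=NH1 P2=NH2
Op 5: best P0=NH1 P1=NH1 P2=NH2
Op 6: best P0=NH1 P1=NH1 P2=NH2
Op 7: best P0=NH1 P1=NH1 P2=NH2
Op 8: best P0=NH1 P1=NH1 P2=NH2
Op 9: best P0=NH1 P1=NH1 P2=NH0
Op 10: best P0=NH0 P1=NH1 P2=NH0
Op 11: best P0=NH1 P1=NH1 P2=NH0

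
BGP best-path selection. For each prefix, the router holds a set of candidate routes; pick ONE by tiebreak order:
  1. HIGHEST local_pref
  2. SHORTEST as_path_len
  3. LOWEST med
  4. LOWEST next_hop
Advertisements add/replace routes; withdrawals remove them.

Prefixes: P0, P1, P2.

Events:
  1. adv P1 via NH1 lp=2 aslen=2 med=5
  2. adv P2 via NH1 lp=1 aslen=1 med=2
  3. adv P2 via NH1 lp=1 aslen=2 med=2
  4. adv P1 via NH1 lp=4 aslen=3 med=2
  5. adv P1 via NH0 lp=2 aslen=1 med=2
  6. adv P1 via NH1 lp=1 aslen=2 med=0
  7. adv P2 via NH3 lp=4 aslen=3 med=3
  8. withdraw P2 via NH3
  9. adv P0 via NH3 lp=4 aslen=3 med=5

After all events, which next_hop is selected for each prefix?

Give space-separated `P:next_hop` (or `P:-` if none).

Answer: P0:NH3 P1:NH0 P2:NH1

Derivation:
Op 1: best P0=- P1=NH1 P2=-
Op 2: best P0=- P1=NH1 P2=NH1
Op 3: best P0=- P1=NH1 P2=NH1
Op 4: best P0=- P1=NH1 P2=NH1
Op 5: best P0=- P1=NH1 P2=NH1
Op 6: best P0=- P1=NH0 P2=NH1
Op 7: best P0=- P1=NH0 P2=NH3
Op 8: best P0=- P1=NH0 P2=NH1
Op 9: best P0=NH3 P1=NH0 P2=NH1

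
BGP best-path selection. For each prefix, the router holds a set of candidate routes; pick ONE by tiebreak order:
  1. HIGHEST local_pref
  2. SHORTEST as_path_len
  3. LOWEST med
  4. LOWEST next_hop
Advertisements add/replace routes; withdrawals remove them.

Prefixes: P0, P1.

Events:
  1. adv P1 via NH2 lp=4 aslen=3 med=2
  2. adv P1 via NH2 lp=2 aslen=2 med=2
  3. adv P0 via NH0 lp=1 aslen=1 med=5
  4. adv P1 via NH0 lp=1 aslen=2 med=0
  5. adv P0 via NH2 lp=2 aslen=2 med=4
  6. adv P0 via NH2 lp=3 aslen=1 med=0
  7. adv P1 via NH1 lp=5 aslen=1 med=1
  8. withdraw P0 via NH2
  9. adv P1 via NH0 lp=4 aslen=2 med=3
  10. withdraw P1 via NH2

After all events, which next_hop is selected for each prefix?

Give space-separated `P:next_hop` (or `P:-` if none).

Op 1: best P0=- P1=NH2
Op 2: best P0=- P1=NH2
Op 3: best P0=NH0 P1=NH2
Op 4: best P0=NH0 P1=NH2
Op 5: best P0=NH2 P1=NH2
Op 6: best P0=NH2 P1=NH2
Op 7: best P0=NH2 P1=NH1
Op 8: best P0=NH0 P1=NH1
Op 9: best P0=NH0 P1=NH1
Op 10: best P0=NH0 P1=NH1

Answer: P0:NH0 P1:NH1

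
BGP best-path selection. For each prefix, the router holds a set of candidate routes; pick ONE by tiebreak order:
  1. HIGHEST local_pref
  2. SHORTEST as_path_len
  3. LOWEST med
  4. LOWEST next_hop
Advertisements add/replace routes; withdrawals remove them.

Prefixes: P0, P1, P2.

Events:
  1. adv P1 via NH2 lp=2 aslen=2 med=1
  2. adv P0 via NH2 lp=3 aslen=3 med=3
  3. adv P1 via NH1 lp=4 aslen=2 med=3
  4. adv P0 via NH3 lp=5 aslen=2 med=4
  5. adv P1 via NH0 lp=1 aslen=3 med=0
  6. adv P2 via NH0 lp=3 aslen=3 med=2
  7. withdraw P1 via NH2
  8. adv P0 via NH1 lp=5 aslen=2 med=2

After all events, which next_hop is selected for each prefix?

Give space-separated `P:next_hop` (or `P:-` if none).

Answer: P0:NH1 P1:NH1 P2:NH0

Derivation:
Op 1: best P0=- P1=NH2 P2=-
Op 2: best P0=NH2 P1=NH2 P2=-
Op 3: best P0=NH2 P1=NH1 P2=-
Op 4: best P0=NH3 P1=NH1 P2=-
Op 5: best P0=NH3 P1=NH1 P2=-
Op 6: best P0=NH3 P1=NH1 P2=NH0
Op 7: best P0=NH3 P1=NH1 P2=NH0
Op 8: best P0=NH1 P1=NH1 P2=NH0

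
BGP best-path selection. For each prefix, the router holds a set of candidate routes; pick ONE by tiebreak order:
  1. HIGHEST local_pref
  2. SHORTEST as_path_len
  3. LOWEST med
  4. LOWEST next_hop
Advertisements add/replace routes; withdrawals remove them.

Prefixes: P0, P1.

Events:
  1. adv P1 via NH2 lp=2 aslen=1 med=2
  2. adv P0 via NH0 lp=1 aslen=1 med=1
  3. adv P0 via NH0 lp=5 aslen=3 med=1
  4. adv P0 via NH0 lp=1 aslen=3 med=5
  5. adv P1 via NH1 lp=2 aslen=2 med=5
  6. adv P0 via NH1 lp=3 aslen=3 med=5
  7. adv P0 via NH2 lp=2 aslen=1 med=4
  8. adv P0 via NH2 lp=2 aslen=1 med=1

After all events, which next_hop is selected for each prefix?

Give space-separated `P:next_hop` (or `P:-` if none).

Op 1: best P0=- P1=NH2
Op 2: best P0=NH0 P1=NH2
Op 3: best P0=NH0 P1=NH2
Op 4: best P0=NH0 P1=NH2
Op 5: best P0=NH0 P1=NH2
Op 6: best P0=NH1 P1=NH2
Op 7: best P0=NH1 P1=NH2
Op 8: best P0=NH1 P1=NH2

Answer: P0:NH1 P1:NH2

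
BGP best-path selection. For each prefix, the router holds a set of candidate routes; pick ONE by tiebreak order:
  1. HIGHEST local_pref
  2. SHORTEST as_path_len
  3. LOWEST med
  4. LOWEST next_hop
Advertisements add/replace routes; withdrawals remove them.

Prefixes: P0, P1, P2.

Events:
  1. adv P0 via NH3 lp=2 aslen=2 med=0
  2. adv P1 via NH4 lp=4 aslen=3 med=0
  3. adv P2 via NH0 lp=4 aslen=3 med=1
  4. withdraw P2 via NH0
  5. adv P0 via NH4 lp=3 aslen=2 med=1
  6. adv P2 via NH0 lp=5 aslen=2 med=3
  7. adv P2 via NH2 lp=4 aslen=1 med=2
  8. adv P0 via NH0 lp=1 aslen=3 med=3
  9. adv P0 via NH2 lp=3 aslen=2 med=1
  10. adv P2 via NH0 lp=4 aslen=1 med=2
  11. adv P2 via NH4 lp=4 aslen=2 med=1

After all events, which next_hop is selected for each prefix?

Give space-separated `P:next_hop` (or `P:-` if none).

Answer: P0:NH2 P1:NH4 P2:NH0

Derivation:
Op 1: best P0=NH3 P1=- P2=-
Op 2: best P0=NH3 P1=NH4 P2=-
Op 3: best P0=NH3 P1=NH4 P2=NH0
Op 4: best P0=NH3 P1=NH4 P2=-
Op 5: best P0=NH4 P1=NH4 P2=-
Op 6: best P0=NH4 P1=NH4 P2=NH0
Op 7: best P0=NH4 P1=NH4 P2=NH0
Op 8: best P0=NH4 P1=NH4 P2=NH0
Op 9: best P0=NH2 P1=NH4 P2=NH0
Op 10: best P0=NH2 P1=NH4 P2=NH0
Op 11: best P0=NH2 P1=NH4 P2=NH0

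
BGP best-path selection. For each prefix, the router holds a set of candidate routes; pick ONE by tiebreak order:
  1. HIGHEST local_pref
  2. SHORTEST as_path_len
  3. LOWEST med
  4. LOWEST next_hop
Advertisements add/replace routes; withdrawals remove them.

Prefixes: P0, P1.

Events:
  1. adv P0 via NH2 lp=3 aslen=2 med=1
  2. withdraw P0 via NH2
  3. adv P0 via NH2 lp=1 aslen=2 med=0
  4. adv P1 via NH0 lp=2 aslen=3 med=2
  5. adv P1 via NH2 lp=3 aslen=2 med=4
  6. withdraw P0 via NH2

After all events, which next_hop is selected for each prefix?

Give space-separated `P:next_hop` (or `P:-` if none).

Op 1: best P0=NH2 P1=-
Op 2: best P0=- P1=-
Op 3: best P0=NH2 P1=-
Op 4: best P0=NH2 P1=NH0
Op 5: best P0=NH2 P1=NH2
Op 6: best P0=- P1=NH2

Answer: P0:- P1:NH2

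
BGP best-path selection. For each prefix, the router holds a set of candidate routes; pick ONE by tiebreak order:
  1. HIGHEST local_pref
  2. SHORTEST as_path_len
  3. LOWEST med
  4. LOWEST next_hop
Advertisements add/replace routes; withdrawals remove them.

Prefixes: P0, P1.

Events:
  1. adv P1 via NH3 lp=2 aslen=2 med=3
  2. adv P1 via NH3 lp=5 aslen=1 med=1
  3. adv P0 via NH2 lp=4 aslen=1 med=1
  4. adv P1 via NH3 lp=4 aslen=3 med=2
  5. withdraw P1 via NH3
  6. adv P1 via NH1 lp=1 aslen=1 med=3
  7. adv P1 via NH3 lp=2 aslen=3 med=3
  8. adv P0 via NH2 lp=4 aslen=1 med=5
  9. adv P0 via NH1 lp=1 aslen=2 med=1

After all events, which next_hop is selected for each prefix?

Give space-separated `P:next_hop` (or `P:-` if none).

Answer: P0:NH2 P1:NH3

Derivation:
Op 1: best P0=- P1=NH3
Op 2: best P0=- P1=NH3
Op 3: best P0=NH2 P1=NH3
Op 4: best P0=NH2 P1=NH3
Op 5: best P0=NH2 P1=-
Op 6: best P0=NH2 P1=NH1
Op 7: best P0=NH2 P1=NH3
Op 8: best P0=NH2 P1=NH3
Op 9: best P0=NH2 P1=NH3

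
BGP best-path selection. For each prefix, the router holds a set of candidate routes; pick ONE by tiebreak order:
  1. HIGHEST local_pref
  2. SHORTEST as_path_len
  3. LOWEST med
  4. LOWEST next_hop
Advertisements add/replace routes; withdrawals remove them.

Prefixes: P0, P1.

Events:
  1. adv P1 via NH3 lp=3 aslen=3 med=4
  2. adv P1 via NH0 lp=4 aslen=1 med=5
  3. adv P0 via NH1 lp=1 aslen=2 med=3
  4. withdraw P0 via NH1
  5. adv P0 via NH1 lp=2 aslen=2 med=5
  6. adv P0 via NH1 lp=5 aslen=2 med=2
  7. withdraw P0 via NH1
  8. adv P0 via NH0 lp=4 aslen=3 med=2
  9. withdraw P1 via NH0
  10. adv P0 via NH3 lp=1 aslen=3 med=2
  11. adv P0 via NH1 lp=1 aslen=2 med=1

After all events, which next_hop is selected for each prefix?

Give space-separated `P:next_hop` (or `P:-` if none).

Answer: P0:NH0 P1:NH3

Derivation:
Op 1: best P0=- P1=NH3
Op 2: best P0=- P1=NH0
Op 3: best P0=NH1 P1=NH0
Op 4: best P0=- P1=NH0
Op 5: best P0=NH1 P1=NH0
Op 6: best P0=NH1 P1=NH0
Op 7: best P0=- P1=NH0
Op 8: best P0=NH0 P1=NH0
Op 9: best P0=NH0 P1=NH3
Op 10: best P0=NH0 P1=NH3
Op 11: best P0=NH0 P1=NH3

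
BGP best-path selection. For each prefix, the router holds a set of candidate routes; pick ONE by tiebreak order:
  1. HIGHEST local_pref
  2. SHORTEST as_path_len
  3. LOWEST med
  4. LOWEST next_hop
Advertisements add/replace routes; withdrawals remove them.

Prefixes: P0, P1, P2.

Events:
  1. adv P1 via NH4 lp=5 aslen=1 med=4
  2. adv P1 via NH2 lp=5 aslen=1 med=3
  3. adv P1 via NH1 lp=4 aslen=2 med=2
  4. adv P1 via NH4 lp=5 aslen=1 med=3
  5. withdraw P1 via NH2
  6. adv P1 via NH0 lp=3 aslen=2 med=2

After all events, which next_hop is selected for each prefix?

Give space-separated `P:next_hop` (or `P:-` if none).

Answer: P0:- P1:NH4 P2:-

Derivation:
Op 1: best P0=- P1=NH4 P2=-
Op 2: best P0=- P1=NH2 P2=-
Op 3: best P0=- P1=NH2 P2=-
Op 4: best P0=- P1=NH2 P2=-
Op 5: best P0=- P1=NH4 P2=-
Op 6: best P0=- P1=NH4 P2=-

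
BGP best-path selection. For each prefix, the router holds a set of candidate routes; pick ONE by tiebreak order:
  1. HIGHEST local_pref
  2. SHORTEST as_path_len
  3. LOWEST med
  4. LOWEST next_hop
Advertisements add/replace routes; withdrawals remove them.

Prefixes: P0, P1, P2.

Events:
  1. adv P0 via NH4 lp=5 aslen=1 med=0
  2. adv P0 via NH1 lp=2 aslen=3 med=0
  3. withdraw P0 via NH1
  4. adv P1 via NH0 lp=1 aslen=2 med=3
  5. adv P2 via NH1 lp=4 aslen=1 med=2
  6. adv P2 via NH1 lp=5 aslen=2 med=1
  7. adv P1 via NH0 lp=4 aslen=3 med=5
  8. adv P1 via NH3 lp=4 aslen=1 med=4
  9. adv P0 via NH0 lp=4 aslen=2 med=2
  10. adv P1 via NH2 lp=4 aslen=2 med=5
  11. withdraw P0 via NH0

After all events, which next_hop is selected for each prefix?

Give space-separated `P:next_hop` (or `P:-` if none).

Op 1: best P0=NH4 P1=- P2=-
Op 2: best P0=NH4 P1=- P2=-
Op 3: best P0=NH4 P1=- P2=-
Op 4: best P0=NH4 P1=NH0 P2=-
Op 5: best P0=NH4 P1=NH0 P2=NH1
Op 6: best P0=NH4 P1=NH0 P2=NH1
Op 7: best P0=NH4 P1=NH0 P2=NH1
Op 8: best P0=NH4 P1=NH3 P2=NH1
Op 9: best P0=NH4 P1=NH3 P2=NH1
Op 10: best P0=NH4 P1=NH3 P2=NH1
Op 11: best P0=NH4 P1=NH3 P2=NH1

Answer: P0:NH4 P1:NH3 P2:NH1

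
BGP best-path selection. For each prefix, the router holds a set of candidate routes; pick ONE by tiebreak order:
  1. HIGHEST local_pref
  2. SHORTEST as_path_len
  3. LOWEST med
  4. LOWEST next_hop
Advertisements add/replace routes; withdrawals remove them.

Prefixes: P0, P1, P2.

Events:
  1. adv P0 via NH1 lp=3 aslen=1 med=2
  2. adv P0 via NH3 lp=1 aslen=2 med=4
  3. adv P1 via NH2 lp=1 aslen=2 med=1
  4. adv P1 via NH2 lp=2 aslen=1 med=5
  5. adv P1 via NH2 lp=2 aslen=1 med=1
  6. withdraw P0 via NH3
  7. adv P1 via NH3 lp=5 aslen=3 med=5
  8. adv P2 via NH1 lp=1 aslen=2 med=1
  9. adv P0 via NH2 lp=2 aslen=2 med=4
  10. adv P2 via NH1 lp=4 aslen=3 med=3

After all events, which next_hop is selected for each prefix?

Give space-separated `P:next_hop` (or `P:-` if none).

Answer: P0:NH1 P1:NH3 P2:NH1

Derivation:
Op 1: best P0=NH1 P1=- P2=-
Op 2: best P0=NH1 P1=- P2=-
Op 3: best P0=NH1 P1=NH2 P2=-
Op 4: best P0=NH1 P1=NH2 P2=-
Op 5: best P0=NH1 P1=NH2 P2=-
Op 6: best P0=NH1 P1=NH2 P2=-
Op 7: best P0=NH1 P1=NH3 P2=-
Op 8: best P0=NH1 P1=NH3 P2=NH1
Op 9: best P0=NH1 P1=NH3 P2=NH1
Op 10: best P0=NH1 P1=NH3 P2=NH1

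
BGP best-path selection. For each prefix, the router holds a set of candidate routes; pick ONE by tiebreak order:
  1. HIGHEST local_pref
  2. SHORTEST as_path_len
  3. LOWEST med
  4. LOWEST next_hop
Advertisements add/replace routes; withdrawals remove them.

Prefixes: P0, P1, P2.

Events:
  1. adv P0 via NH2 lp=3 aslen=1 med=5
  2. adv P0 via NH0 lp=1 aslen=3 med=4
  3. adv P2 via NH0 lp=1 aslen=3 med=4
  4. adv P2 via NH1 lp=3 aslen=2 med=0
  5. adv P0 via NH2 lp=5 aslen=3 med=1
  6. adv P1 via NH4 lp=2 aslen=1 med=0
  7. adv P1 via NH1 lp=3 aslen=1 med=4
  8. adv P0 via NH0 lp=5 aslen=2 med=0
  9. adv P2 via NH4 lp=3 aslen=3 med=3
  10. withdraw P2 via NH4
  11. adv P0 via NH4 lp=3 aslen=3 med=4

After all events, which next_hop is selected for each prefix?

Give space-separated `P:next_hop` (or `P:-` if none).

Op 1: best P0=NH2 P1=- P2=-
Op 2: best P0=NH2 P1=- P2=-
Op 3: best P0=NH2 P1=- P2=NH0
Op 4: best P0=NH2 P1=- P2=NH1
Op 5: best P0=NH2 P1=- P2=NH1
Op 6: best P0=NH2 P1=NH4 P2=NH1
Op 7: best P0=NH2 P1=NH1 P2=NH1
Op 8: best P0=NH0 P1=NH1 P2=NH1
Op 9: best P0=NH0 P1=NH1 P2=NH1
Op 10: best P0=NH0 P1=NH1 P2=NH1
Op 11: best P0=NH0 P1=NH1 P2=NH1

Answer: P0:NH0 P1:NH1 P2:NH1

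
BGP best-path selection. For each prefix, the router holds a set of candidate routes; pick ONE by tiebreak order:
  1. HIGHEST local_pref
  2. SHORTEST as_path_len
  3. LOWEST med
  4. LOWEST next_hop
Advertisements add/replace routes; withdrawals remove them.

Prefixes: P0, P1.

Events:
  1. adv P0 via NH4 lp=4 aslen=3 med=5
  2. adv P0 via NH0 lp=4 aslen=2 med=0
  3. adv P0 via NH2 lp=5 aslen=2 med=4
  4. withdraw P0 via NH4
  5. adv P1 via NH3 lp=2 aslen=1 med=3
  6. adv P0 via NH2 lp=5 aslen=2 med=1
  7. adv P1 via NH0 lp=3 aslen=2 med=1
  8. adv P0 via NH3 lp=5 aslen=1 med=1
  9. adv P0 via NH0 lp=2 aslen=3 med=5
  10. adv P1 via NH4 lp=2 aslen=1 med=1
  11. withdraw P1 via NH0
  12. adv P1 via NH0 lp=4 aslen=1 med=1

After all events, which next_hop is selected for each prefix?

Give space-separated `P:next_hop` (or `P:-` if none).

Op 1: best P0=NH4 P1=-
Op 2: best P0=NH0 P1=-
Op 3: best P0=NH2 P1=-
Op 4: best P0=NH2 P1=-
Op 5: best P0=NH2 P1=NH3
Op 6: best P0=NH2 P1=NH3
Op 7: best P0=NH2 P1=NH0
Op 8: best P0=NH3 P1=NH0
Op 9: best P0=NH3 P1=NH0
Op 10: best P0=NH3 P1=NH0
Op 11: best P0=NH3 P1=NH4
Op 12: best P0=NH3 P1=NH0

Answer: P0:NH3 P1:NH0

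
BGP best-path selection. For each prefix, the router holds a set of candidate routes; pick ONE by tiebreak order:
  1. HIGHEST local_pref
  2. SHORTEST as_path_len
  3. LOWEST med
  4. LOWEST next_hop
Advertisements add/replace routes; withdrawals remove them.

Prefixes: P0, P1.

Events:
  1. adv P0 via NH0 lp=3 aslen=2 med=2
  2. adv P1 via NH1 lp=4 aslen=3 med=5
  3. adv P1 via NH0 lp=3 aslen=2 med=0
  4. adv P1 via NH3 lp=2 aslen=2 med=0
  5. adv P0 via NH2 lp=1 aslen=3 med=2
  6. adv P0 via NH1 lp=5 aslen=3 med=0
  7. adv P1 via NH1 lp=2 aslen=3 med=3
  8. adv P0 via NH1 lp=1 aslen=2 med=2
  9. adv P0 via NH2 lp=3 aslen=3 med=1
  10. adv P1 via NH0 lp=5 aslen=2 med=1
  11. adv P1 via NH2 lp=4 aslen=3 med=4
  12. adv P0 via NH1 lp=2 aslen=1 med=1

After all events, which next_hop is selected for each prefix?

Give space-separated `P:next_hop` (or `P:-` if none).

Answer: P0:NH0 P1:NH0

Derivation:
Op 1: best P0=NH0 P1=-
Op 2: best P0=NH0 P1=NH1
Op 3: best P0=NH0 P1=NH1
Op 4: best P0=NH0 P1=NH1
Op 5: best P0=NH0 P1=NH1
Op 6: best P0=NH1 P1=NH1
Op 7: best P0=NH1 P1=NH0
Op 8: best P0=NH0 P1=NH0
Op 9: best P0=NH0 P1=NH0
Op 10: best P0=NH0 P1=NH0
Op 11: best P0=NH0 P1=NH0
Op 12: best P0=NH0 P1=NH0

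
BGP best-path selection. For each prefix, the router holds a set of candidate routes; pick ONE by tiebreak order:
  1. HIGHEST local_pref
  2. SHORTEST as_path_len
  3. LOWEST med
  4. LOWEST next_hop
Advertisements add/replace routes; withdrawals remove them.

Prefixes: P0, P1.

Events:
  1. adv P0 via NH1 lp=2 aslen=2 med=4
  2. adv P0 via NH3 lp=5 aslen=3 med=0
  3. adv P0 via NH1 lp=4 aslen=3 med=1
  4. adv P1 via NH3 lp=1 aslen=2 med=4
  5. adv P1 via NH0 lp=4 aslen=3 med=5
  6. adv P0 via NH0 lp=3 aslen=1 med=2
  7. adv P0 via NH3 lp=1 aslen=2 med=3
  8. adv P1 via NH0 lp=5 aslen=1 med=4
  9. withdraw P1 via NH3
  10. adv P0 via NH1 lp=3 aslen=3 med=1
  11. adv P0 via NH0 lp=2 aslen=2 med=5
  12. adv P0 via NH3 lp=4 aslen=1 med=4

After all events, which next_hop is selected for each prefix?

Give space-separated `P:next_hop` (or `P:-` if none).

Answer: P0:NH3 P1:NH0

Derivation:
Op 1: best P0=NH1 P1=-
Op 2: best P0=NH3 P1=-
Op 3: best P0=NH3 P1=-
Op 4: best P0=NH3 P1=NH3
Op 5: best P0=NH3 P1=NH0
Op 6: best P0=NH3 P1=NH0
Op 7: best P0=NH1 P1=NH0
Op 8: best P0=NH1 P1=NH0
Op 9: best P0=NH1 P1=NH0
Op 10: best P0=NH0 P1=NH0
Op 11: best P0=NH1 P1=NH0
Op 12: best P0=NH3 P1=NH0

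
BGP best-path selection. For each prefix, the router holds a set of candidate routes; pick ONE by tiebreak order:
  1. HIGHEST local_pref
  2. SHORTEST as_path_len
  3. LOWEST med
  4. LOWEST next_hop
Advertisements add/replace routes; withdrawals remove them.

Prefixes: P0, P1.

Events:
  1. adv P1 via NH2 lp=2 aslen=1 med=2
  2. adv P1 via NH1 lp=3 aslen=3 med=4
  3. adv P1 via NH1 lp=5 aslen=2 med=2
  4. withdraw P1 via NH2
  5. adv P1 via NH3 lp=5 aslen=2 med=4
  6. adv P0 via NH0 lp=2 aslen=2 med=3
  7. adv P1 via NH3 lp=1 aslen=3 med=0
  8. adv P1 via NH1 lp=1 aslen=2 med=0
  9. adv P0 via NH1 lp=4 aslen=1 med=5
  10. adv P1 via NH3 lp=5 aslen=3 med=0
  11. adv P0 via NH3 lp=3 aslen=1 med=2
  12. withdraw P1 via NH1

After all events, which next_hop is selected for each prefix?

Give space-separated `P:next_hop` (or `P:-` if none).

Answer: P0:NH1 P1:NH3

Derivation:
Op 1: best P0=- P1=NH2
Op 2: best P0=- P1=NH1
Op 3: best P0=- P1=NH1
Op 4: best P0=- P1=NH1
Op 5: best P0=- P1=NH1
Op 6: best P0=NH0 P1=NH1
Op 7: best P0=NH0 P1=NH1
Op 8: best P0=NH0 P1=NH1
Op 9: best P0=NH1 P1=NH1
Op 10: best P0=NH1 P1=NH3
Op 11: best P0=NH1 P1=NH3
Op 12: best P0=NH1 P1=NH3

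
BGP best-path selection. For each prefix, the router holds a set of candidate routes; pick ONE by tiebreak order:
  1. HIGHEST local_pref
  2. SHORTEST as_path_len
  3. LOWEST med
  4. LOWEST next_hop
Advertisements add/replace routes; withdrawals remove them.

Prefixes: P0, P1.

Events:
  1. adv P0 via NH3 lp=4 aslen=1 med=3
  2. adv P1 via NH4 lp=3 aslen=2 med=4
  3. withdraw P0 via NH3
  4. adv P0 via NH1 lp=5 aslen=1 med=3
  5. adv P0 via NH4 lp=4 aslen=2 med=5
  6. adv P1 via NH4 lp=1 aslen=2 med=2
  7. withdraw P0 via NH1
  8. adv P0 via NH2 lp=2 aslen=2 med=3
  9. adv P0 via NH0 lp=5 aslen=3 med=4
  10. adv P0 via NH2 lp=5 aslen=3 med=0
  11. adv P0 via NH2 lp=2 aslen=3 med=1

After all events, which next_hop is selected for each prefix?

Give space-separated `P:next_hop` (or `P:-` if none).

Op 1: best P0=NH3 P1=-
Op 2: best P0=NH3 P1=NH4
Op 3: best P0=- P1=NH4
Op 4: best P0=NH1 P1=NH4
Op 5: best P0=NH1 P1=NH4
Op 6: best P0=NH1 P1=NH4
Op 7: best P0=NH4 P1=NH4
Op 8: best P0=NH4 P1=NH4
Op 9: best P0=NH0 P1=NH4
Op 10: best P0=NH2 P1=NH4
Op 11: best P0=NH0 P1=NH4

Answer: P0:NH0 P1:NH4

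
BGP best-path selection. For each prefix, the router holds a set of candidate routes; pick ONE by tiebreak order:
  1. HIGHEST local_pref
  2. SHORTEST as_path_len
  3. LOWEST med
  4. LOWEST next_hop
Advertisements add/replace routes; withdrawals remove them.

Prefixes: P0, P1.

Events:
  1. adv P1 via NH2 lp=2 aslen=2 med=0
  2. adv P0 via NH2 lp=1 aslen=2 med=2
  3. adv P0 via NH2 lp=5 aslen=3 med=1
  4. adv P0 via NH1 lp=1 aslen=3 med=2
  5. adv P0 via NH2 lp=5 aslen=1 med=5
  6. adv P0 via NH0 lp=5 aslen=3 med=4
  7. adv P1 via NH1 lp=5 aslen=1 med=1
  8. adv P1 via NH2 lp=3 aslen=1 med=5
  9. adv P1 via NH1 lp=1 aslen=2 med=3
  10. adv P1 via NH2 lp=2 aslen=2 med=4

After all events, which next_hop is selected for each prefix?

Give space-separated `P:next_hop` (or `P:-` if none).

Op 1: best P0=- P1=NH2
Op 2: best P0=NH2 P1=NH2
Op 3: best P0=NH2 P1=NH2
Op 4: best P0=NH2 P1=NH2
Op 5: best P0=NH2 P1=NH2
Op 6: best P0=NH2 P1=NH2
Op 7: best P0=NH2 P1=NH1
Op 8: best P0=NH2 P1=NH1
Op 9: best P0=NH2 P1=NH2
Op 10: best P0=NH2 P1=NH2

Answer: P0:NH2 P1:NH2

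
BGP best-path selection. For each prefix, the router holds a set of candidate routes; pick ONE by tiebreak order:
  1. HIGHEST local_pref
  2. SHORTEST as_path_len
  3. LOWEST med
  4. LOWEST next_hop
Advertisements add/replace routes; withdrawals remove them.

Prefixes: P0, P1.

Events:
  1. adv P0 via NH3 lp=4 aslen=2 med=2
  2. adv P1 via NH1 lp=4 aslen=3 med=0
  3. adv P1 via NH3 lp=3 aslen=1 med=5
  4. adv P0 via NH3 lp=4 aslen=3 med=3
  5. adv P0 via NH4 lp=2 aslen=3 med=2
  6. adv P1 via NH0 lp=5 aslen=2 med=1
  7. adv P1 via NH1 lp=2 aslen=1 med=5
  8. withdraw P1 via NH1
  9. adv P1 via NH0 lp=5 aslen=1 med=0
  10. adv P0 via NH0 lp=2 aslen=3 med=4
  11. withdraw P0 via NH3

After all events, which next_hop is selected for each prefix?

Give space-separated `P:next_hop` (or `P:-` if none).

Op 1: best P0=NH3 P1=-
Op 2: best P0=NH3 P1=NH1
Op 3: best P0=NH3 P1=NH1
Op 4: best P0=NH3 P1=NH1
Op 5: best P0=NH3 P1=NH1
Op 6: best P0=NH3 P1=NH0
Op 7: best P0=NH3 P1=NH0
Op 8: best P0=NH3 P1=NH0
Op 9: best P0=NH3 P1=NH0
Op 10: best P0=NH3 P1=NH0
Op 11: best P0=NH4 P1=NH0

Answer: P0:NH4 P1:NH0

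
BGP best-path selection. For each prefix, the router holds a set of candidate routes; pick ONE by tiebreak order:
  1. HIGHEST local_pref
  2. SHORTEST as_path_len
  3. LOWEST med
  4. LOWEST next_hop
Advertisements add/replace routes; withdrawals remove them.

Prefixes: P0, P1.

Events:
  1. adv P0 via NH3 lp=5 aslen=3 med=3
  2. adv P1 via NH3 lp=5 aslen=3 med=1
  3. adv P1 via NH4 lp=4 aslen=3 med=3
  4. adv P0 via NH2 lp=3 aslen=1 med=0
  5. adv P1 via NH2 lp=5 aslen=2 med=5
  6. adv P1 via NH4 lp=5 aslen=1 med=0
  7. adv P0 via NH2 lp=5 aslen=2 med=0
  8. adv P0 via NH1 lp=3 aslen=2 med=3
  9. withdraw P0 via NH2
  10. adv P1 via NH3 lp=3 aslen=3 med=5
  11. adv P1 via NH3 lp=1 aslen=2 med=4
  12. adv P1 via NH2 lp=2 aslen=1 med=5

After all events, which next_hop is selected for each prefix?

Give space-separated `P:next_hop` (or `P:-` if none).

Op 1: best P0=NH3 P1=-
Op 2: best P0=NH3 P1=NH3
Op 3: best P0=NH3 P1=NH3
Op 4: best P0=NH3 P1=NH3
Op 5: best P0=NH3 P1=NH2
Op 6: best P0=NH3 P1=NH4
Op 7: best P0=NH2 P1=NH4
Op 8: best P0=NH2 P1=NH4
Op 9: best P0=NH3 P1=NH4
Op 10: best P0=NH3 P1=NH4
Op 11: best P0=NH3 P1=NH4
Op 12: best P0=NH3 P1=NH4

Answer: P0:NH3 P1:NH4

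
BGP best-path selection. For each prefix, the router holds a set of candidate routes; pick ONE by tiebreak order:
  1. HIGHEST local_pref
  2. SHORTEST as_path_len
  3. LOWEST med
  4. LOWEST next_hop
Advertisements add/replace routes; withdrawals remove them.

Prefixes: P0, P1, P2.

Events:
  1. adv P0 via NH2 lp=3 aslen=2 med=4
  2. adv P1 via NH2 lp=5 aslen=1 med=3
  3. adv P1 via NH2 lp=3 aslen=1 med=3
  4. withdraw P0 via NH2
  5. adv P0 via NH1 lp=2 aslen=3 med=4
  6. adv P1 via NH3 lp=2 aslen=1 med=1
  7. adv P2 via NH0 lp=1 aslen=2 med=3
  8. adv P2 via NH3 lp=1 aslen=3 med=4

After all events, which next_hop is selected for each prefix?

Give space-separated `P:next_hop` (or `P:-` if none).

Answer: P0:NH1 P1:NH2 P2:NH0

Derivation:
Op 1: best P0=NH2 P1=- P2=-
Op 2: best P0=NH2 P1=NH2 P2=-
Op 3: best P0=NH2 P1=NH2 P2=-
Op 4: best P0=- P1=NH2 P2=-
Op 5: best P0=NH1 P1=NH2 P2=-
Op 6: best P0=NH1 P1=NH2 P2=-
Op 7: best P0=NH1 P1=NH2 P2=NH0
Op 8: best P0=NH1 P1=NH2 P2=NH0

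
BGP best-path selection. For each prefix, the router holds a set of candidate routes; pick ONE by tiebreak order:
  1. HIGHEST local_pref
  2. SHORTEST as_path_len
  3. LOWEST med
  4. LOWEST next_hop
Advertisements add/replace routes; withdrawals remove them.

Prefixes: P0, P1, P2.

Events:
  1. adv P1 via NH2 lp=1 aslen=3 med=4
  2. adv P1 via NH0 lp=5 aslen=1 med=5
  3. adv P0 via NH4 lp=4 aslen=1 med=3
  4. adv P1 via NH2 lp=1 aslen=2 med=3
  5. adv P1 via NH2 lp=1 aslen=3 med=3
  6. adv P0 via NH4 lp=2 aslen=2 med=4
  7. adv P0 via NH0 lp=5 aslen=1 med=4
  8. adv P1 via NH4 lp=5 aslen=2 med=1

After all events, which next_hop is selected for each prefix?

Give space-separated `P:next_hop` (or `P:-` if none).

Op 1: best P0=- P1=NH2 P2=-
Op 2: best P0=- P1=NH0 P2=-
Op 3: best P0=NH4 P1=NH0 P2=-
Op 4: best P0=NH4 P1=NH0 P2=-
Op 5: best P0=NH4 P1=NH0 P2=-
Op 6: best P0=NH4 P1=NH0 P2=-
Op 7: best P0=NH0 P1=NH0 P2=-
Op 8: best P0=NH0 P1=NH0 P2=-

Answer: P0:NH0 P1:NH0 P2:-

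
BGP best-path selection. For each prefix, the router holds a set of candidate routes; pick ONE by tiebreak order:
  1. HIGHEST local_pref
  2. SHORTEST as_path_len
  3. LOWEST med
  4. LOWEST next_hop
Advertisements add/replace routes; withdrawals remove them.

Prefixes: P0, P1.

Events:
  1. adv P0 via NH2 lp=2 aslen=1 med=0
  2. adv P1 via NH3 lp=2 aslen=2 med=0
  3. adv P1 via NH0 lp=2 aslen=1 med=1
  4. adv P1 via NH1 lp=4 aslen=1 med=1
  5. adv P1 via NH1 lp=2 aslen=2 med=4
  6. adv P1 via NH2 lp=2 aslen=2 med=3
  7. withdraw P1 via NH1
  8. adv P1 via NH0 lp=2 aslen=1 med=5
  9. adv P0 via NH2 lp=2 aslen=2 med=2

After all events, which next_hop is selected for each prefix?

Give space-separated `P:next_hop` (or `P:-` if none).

Answer: P0:NH2 P1:NH0

Derivation:
Op 1: best P0=NH2 P1=-
Op 2: best P0=NH2 P1=NH3
Op 3: best P0=NH2 P1=NH0
Op 4: best P0=NH2 P1=NH1
Op 5: best P0=NH2 P1=NH0
Op 6: best P0=NH2 P1=NH0
Op 7: best P0=NH2 P1=NH0
Op 8: best P0=NH2 P1=NH0
Op 9: best P0=NH2 P1=NH0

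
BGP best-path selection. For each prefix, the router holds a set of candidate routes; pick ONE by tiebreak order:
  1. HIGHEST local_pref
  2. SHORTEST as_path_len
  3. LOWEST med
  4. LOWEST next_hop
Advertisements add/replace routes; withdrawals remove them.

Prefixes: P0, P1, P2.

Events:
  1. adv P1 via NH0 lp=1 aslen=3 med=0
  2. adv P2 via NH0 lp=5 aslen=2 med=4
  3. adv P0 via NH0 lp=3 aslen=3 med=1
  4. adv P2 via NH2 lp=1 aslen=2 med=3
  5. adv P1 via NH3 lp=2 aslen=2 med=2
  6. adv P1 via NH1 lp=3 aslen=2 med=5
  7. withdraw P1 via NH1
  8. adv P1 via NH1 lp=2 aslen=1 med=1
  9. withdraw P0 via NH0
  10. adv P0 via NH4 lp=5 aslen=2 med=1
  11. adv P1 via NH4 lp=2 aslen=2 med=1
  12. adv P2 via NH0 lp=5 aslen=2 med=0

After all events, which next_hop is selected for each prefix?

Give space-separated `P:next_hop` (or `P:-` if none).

Op 1: best P0=- P1=NH0 P2=-
Op 2: best P0=- P1=NH0 P2=NH0
Op 3: best P0=NH0 P1=NH0 P2=NH0
Op 4: best P0=NH0 P1=NH0 P2=NH0
Op 5: best P0=NH0 P1=NH3 P2=NH0
Op 6: best P0=NH0 P1=NH1 P2=NH0
Op 7: best P0=NH0 P1=NH3 P2=NH0
Op 8: best P0=NH0 P1=NH1 P2=NH0
Op 9: best P0=- P1=NH1 P2=NH0
Op 10: best P0=NH4 P1=NH1 P2=NH0
Op 11: best P0=NH4 P1=NH1 P2=NH0
Op 12: best P0=NH4 P1=NH1 P2=NH0

Answer: P0:NH4 P1:NH1 P2:NH0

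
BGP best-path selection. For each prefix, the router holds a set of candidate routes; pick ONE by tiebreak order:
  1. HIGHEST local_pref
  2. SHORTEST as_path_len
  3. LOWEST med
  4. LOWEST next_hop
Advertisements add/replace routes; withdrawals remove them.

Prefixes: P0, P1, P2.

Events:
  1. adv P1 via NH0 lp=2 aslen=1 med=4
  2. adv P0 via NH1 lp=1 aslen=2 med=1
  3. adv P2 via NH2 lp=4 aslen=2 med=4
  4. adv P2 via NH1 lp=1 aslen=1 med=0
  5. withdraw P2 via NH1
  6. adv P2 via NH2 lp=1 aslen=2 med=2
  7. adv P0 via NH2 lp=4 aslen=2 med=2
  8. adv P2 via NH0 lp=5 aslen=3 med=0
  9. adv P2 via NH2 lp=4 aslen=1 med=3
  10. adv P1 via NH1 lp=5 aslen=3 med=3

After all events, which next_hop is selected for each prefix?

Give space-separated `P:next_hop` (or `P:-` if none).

Answer: P0:NH2 P1:NH1 P2:NH0

Derivation:
Op 1: best P0=- P1=NH0 P2=-
Op 2: best P0=NH1 P1=NH0 P2=-
Op 3: best P0=NH1 P1=NH0 P2=NH2
Op 4: best P0=NH1 P1=NH0 P2=NH2
Op 5: best P0=NH1 P1=NH0 P2=NH2
Op 6: best P0=NH1 P1=NH0 P2=NH2
Op 7: best P0=NH2 P1=NH0 P2=NH2
Op 8: best P0=NH2 P1=NH0 P2=NH0
Op 9: best P0=NH2 P1=NH0 P2=NH0
Op 10: best P0=NH2 P1=NH1 P2=NH0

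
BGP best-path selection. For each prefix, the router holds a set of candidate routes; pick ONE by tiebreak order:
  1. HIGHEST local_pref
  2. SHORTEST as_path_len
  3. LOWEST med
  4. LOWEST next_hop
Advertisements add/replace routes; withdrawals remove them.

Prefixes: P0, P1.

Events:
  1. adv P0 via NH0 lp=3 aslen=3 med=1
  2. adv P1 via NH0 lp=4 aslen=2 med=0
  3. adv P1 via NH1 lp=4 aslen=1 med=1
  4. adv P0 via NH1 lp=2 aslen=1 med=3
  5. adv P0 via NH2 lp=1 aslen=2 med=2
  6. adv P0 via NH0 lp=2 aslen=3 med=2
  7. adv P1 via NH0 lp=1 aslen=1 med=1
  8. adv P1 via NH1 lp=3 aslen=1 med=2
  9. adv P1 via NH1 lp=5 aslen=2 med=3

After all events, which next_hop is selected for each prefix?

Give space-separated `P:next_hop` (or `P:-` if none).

Op 1: best P0=NH0 P1=-
Op 2: best P0=NH0 P1=NH0
Op 3: best P0=NH0 P1=NH1
Op 4: best P0=NH0 P1=NH1
Op 5: best P0=NH0 P1=NH1
Op 6: best P0=NH1 P1=NH1
Op 7: best P0=NH1 P1=NH1
Op 8: best P0=NH1 P1=NH1
Op 9: best P0=NH1 P1=NH1

Answer: P0:NH1 P1:NH1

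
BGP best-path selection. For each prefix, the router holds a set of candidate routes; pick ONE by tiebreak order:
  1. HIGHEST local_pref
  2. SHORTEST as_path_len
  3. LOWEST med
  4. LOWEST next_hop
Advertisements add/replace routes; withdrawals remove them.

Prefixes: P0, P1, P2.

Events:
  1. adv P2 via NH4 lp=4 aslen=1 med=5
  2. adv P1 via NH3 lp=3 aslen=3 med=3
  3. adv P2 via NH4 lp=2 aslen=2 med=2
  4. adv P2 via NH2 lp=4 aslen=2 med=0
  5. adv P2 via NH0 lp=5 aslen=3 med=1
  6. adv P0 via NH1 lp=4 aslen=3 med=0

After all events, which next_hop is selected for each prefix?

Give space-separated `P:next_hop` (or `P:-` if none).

Answer: P0:NH1 P1:NH3 P2:NH0

Derivation:
Op 1: best P0=- P1=- P2=NH4
Op 2: best P0=- P1=NH3 P2=NH4
Op 3: best P0=- P1=NH3 P2=NH4
Op 4: best P0=- P1=NH3 P2=NH2
Op 5: best P0=- P1=NH3 P2=NH0
Op 6: best P0=NH1 P1=NH3 P2=NH0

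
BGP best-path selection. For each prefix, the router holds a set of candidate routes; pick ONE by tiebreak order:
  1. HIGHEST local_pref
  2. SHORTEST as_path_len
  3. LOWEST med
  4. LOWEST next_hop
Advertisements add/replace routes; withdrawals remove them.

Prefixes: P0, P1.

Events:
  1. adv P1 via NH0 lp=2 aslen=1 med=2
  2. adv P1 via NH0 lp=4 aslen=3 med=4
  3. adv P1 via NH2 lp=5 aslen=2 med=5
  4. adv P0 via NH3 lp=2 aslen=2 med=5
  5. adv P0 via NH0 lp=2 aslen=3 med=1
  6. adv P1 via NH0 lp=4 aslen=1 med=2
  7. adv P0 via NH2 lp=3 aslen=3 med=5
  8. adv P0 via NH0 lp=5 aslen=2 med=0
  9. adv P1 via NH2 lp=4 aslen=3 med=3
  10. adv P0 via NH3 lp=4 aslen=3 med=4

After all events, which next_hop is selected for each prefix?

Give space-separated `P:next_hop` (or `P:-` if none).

Op 1: best P0=- P1=NH0
Op 2: best P0=- P1=NH0
Op 3: best P0=- P1=NH2
Op 4: best P0=NH3 P1=NH2
Op 5: best P0=NH3 P1=NH2
Op 6: best P0=NH3 P1=NH2
Op 7: best P0=NH2 P1=NH2
Op 8: best P0=NH0 P1=NH2
Op 9: best P0=NH0 P1=NH0
Op 10: best P0=NH0 P1=NH0

Answer: P0:NH0 P1:NH0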